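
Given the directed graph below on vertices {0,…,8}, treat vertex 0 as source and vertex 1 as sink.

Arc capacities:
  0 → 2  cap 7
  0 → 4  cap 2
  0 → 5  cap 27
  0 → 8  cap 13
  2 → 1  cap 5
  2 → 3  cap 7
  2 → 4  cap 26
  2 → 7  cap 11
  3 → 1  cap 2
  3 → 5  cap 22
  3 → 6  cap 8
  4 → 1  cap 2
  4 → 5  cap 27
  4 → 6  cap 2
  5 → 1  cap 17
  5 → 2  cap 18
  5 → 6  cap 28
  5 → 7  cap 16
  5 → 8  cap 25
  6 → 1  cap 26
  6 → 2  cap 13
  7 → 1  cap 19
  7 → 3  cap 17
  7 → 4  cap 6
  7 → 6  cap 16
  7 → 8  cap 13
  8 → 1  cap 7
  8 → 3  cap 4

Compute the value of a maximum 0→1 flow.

Maximum flow value: 47

augment #1: 0→2→1 bottleneck 5, total now 5
augment #2: 0→4→1 bottleneck 2, total now 7
augment #3: 0→5→1 bottleneck 17, total now 24
augment #4: 0→8→1 bottleneck 7, total now 31
augment #5: 0→2→3→1 bottleneck 2, total now 33
augment #6: 0→5→6→1 bottleneck 10, total now 43
augment #7: 0→8→3→6→1 bottleneck 4, total now 47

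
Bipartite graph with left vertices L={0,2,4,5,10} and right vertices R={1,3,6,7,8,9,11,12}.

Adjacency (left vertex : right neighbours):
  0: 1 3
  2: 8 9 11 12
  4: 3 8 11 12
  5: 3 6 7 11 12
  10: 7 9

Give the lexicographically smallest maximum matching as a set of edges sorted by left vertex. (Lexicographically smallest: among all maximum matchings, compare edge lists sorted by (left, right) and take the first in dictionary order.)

Lex-smallest maximum matching: {(0,1), (2,8), (4,3), (5,6), (10,7)}

|M| = 5 (so the lex-smallest maximum matching has 5 edges)
process left vertices in ascending order; for each, take the smallest-labelled available neighbour that still permits 5 edges overall, or leave it unmatched if none does
lex-smallest matching: {0-1, 2-8, 4-3, 5-6, 10-7}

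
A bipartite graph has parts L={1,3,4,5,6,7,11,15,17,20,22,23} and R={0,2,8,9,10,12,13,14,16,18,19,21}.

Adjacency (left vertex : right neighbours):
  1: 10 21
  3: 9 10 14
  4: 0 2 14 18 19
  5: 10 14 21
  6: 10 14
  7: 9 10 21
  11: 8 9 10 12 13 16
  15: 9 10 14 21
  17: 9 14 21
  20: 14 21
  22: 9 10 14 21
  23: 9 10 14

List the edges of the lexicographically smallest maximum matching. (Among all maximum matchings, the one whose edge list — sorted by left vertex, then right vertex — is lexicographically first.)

Lex-smallest maximum matching: {(1,10), (3,9), (4,0), (5,14), (7,21), (11,8)}

|M| = 6 (so the lex-smallest maximum matching has 6 edges)
process left vertices in ascending order; for each, take the smallest-labelled available neighbour that still permits 6 edges overall, or leave it unmatched if none does
lex-smallest matching: {1-10, 3-9, 4-0, 5-14, 7-21, 11-8}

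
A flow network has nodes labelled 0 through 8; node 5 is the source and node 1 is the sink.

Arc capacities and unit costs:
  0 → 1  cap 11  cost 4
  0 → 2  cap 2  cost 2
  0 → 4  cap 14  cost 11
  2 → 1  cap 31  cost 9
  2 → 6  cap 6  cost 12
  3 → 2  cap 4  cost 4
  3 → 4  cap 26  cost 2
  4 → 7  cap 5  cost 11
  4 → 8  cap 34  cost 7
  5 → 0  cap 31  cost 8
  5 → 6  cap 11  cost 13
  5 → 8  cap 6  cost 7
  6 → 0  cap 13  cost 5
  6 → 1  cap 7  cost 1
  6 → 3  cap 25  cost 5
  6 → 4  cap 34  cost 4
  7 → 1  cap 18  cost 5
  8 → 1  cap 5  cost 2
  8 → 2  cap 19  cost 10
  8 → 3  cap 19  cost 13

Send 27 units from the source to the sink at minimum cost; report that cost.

shortest-cost path #1: 5→8→1 push 5 @ unit cost 9 (adds 45)
shortest-cost path #2: 5→0→1 push 11 @ unit cost 12 (adds 132)
shortest-cost path #3: 5→6→1 push 7 @ unit cost 14 (adds 98)
shortest-cost path #4: 5→0→2→1 push 2 @ unit cost 19 (adds 38)
shortest-cost path #5: 5→8→2→1 push 1 @ unit cost 26 (adds 26)
shortest-cost path #6: 5→6→3→2→1 push 1 @ unit cost 31 (adds 31)
total cost = 370

Minimum cost for 27 units: 370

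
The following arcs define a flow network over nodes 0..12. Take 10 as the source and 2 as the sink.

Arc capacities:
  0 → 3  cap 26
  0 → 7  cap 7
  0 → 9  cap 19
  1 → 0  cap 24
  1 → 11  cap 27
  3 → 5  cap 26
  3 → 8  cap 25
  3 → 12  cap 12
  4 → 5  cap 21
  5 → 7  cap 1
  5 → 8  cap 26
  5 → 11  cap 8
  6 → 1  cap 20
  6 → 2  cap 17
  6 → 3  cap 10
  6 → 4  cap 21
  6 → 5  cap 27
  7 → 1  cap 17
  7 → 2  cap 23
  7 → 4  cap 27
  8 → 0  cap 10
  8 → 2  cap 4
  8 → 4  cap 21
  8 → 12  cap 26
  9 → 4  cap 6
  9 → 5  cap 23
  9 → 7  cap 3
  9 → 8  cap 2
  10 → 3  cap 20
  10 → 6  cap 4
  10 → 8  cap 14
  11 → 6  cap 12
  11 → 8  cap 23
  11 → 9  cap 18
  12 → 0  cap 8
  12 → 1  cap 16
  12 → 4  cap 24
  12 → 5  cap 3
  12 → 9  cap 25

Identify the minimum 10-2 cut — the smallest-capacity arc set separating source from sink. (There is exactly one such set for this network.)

Min-cut arcs: {(0,7), (5,7), (8,2), (9,7), (10,6), (11,6)} (total capacity 31)

augment #1: 10→6→2 push 4
augment #2: 10→8→2 push 4
augment #3: 10→3→5→7→2 push 1
augment #4: 10→8→0→7→2 push 7
augment #5: 10→3→5→11→6→2 push 8
augment #6: 10→3→12→9→7→2 push 3
augment #7: 10→3→12→1→11→6→2 push 4
max flow = 31; residual-reachable set from 10 gives S-side
cut edges (S→T): {(0,7), (5,7), (8,2), (9,7), (10,6), (11,6)} total cap 31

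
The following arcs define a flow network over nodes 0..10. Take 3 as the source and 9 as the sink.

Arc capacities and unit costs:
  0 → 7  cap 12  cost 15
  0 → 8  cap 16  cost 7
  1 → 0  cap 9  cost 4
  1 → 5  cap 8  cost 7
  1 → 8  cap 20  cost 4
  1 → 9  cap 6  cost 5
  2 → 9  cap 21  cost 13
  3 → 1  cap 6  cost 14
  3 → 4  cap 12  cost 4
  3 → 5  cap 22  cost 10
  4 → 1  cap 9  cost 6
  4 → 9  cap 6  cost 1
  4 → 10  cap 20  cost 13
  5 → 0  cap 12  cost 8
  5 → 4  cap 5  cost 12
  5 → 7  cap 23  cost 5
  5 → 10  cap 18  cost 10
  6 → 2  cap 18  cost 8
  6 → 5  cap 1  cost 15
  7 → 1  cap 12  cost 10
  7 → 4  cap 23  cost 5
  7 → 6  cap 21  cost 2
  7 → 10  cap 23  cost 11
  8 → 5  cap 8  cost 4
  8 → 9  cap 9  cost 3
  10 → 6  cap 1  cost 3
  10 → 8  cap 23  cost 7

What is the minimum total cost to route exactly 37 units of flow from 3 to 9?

Minimum cost for 37 units: 938

shortest-cost path #1: 3→4→9 push 6 @ unit cost 5 (adds 30)
shortest-cost path #2: 3→4→1→9 push 6 @ unit cost 15 (adds 90)
shortest-cost path #3: 3→1→8→9 push 6 @ unit cost 21 (adds 126)
shortest-cost path #4: 3→5→0→8→9 push 3 @ unit cost 28 (adds 84)
shortest-cost path #5: 3→5→7→6→2→9 push 16 @ unit cost 38 (adds 608)
total cost = 938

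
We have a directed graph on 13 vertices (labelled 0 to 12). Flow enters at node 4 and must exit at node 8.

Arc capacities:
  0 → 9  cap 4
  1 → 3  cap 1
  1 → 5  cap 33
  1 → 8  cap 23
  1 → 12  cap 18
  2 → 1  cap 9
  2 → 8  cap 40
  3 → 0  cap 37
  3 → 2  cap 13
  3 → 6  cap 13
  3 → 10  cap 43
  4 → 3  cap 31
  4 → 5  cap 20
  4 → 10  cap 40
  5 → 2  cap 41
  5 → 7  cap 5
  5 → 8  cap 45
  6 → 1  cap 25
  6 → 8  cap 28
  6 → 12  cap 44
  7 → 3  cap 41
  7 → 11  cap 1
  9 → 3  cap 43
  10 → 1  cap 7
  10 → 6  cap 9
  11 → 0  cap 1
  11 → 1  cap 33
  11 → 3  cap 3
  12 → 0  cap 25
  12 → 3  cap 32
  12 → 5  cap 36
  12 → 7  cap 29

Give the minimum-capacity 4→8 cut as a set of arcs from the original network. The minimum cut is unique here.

Min-cut arcs: {(3,2), (3,6), (4,5), (10,1), (10,6)} (total capacity 62)

augment #1: 4→5→8 push 20
augment #2: 4→3→2→8 push 13
augment #3: 4→3→6→8 push 13
augment #4: 4→10→1→8 push 7
augment #5: 4→10→6→8 push 9
max flow = 62; residual-reachable set from 4 gives S-side
cut edges (S→T): {(3,2), (3,6), (4,5), (10,1), (10,6)} total cap 62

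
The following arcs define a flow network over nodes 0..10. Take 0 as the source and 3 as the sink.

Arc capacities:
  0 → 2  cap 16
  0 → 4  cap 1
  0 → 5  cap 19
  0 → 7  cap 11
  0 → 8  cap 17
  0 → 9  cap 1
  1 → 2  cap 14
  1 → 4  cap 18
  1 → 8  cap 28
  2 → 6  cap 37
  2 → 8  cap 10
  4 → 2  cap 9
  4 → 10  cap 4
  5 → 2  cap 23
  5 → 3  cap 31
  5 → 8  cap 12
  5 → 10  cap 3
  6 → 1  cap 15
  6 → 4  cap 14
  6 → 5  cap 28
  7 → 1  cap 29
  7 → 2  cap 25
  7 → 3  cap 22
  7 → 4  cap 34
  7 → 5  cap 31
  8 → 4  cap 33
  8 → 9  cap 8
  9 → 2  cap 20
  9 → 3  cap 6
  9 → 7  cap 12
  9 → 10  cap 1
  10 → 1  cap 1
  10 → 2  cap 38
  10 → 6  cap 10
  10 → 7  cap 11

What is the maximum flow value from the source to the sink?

augment #1: 0→5→3 bottleneck 19, total now 19
augment #2: 0→7→3 bottleneck 11, total now 30
augment #3: 0→9→3 bottleneck 1, total now 31
augment #4: 0→8→9→3 bottleneck 5, total now 36
augment #5: 0→2→6→5→3 bottleneck 12, total now 48
augment #6: 0→4→10→7→3 bottleneck 1, total now 49
augment #7: 0→8→9→7→3 bottleneck 3, total now 52
augment #8: 0→8→4→10→7→3 bottleneck 3, total now 55
augment #9: 0→2→6→5→10→7→3 bottleneck 3, total now 58

Maximum flow value: 58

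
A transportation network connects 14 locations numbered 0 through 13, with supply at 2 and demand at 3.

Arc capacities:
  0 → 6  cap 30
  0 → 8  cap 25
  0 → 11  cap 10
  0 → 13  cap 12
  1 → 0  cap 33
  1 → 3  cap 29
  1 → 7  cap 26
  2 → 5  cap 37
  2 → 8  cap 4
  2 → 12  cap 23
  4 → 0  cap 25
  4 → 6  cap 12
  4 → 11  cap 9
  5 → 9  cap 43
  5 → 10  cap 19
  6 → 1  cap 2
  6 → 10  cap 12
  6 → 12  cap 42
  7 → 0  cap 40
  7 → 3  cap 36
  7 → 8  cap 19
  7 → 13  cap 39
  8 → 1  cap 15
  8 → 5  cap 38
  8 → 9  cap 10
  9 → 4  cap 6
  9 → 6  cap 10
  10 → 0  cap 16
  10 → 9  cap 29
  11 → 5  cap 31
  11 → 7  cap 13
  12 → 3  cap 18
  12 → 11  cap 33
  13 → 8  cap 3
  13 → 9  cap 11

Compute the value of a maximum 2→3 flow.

augment #1: 2→12→3 bottleneck 18, total now 18
augment #2: 2→8→1→3 bottleneck 4, total now 22
augment #3: 2→12→11→7→3 bottleneck 5, total now 27
augment #4: 2→5→9→6→1→3 bottleneck 2, total now 29
augment #5: 2→5→9→4→11→7→3 bottleneck 6, total now 35
augment #6: 2→5→10→0→8→1→3 bottleneck 11, total now 46
augment #7: 2→5→10→0→11→7→3 bottleneck 2, total now 48

Maximum flow value: 48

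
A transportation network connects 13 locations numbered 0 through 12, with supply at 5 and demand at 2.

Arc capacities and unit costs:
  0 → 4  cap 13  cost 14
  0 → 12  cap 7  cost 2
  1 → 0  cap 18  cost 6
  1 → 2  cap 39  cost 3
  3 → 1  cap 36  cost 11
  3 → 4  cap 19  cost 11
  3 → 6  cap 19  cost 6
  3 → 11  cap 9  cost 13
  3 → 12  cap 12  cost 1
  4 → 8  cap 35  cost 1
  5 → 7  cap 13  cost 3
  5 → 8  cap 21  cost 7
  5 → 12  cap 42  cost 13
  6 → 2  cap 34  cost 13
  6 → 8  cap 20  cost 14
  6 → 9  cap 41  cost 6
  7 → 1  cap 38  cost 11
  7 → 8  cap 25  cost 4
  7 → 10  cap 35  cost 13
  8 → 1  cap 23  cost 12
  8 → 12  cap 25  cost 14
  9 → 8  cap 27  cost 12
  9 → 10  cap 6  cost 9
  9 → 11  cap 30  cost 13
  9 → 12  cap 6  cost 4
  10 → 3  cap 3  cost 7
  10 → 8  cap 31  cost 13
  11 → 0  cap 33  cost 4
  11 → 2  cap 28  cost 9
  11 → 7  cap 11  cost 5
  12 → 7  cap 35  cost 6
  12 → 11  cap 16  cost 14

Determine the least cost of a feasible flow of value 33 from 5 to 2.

Minimum cost for 33 units: 661

shortest-cost path #1: 5→7→1→2 push 13 @ unit cost 17 (adds 221)
shortest-cost path #2: 5→8→1→2 push 20 @ unit cost 22 (adds 440)
total cost = 661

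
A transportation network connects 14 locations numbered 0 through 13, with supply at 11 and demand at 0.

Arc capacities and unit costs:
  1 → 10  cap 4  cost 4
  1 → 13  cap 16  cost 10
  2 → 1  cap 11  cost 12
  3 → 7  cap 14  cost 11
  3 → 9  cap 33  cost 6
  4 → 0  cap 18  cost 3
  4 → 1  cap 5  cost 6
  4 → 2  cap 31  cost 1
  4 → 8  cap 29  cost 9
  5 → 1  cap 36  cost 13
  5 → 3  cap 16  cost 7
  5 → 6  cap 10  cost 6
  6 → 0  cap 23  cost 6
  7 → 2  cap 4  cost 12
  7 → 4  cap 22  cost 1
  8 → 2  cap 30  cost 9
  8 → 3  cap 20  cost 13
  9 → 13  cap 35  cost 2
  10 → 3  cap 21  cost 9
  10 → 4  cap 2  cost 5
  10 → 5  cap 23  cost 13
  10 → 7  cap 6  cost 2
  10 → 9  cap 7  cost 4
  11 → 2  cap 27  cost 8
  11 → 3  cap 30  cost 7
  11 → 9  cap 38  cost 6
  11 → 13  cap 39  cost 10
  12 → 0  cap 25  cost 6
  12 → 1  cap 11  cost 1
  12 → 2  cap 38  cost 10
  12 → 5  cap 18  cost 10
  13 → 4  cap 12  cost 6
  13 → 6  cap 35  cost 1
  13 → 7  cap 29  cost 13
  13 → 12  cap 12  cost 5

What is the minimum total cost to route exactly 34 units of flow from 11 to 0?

Minimum cost for 34 units: 532

shortest-cost path #1: 11→9→13→6→0 push 23 @ unit cost 15 (adds 345)
shortest-cost path #2: 11→9→13→4→0 push 11 @ unit cost 17 (adds 187)
total cost = 532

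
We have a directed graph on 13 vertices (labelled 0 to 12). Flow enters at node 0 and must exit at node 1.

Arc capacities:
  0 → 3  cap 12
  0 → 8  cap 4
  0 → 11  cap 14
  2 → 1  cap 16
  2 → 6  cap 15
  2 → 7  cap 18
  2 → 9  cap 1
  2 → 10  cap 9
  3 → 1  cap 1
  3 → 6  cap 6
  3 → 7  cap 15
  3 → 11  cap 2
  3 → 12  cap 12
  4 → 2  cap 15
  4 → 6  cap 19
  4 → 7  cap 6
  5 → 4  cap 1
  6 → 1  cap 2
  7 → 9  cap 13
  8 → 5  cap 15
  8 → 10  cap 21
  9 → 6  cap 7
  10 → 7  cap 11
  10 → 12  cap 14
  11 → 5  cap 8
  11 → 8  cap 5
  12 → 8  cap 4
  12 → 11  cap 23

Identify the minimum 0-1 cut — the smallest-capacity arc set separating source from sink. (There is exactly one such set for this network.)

Min-cut arcs: {(3,1), (5,4), (6,1)} (total capacity 4)

augment #1: 0→3→1 push 1
augment #2: 0→3→6→1 push 2
augment #3: 0→8→5→4→2→1 push 1
max flow = 4; residual-reachable set from 0 gives S-side
cut edges (S→T): {(3,1), (5,4), (6,1)} total cap 4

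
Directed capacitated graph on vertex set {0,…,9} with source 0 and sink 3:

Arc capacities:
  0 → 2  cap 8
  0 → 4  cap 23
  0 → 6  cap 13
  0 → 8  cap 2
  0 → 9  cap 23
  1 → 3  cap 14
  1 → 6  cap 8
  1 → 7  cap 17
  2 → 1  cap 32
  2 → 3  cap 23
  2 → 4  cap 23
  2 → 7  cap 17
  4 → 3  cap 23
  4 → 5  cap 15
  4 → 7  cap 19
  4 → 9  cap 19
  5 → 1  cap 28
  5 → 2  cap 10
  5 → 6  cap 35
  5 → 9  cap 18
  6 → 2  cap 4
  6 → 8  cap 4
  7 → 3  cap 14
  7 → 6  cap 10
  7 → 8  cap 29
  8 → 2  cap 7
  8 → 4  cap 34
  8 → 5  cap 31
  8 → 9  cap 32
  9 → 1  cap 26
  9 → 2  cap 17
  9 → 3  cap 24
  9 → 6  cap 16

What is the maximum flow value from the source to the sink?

augment #1: 0→2→3 bottleneck 8, total now 8
augment #2: 0→4→3 bottleneck 23, total now 31
augment #3: 0→9→3 bottleneck 23, total now 54
augment #4: 0→6→2→3 bottleneck 4, total now 58
augment #5: 0→8→2→3 bottleneck 2, total now 60
augment #6: 0→6→8→2→3 bottleneck 4, total now 64

Maximum flow value: 64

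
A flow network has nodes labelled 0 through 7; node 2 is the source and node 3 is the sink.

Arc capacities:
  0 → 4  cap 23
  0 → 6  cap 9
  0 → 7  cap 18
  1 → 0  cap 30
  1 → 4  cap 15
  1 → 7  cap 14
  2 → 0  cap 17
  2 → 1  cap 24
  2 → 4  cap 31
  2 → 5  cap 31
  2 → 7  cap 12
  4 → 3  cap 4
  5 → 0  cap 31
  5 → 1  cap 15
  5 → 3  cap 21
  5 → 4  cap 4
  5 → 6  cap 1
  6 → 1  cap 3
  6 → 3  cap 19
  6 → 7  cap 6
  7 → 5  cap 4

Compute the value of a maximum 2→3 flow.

Maximum flow value: 35

augment #1: 2→4→3 bottleneck 4, total now 4
augment #2: 2→5→3 bottleneck 21, total now 25
augment #3: 2→0→6→3 bottleneck 9, total now 34
augment #4: 2→5→6→3 bottleneck 1, total now 35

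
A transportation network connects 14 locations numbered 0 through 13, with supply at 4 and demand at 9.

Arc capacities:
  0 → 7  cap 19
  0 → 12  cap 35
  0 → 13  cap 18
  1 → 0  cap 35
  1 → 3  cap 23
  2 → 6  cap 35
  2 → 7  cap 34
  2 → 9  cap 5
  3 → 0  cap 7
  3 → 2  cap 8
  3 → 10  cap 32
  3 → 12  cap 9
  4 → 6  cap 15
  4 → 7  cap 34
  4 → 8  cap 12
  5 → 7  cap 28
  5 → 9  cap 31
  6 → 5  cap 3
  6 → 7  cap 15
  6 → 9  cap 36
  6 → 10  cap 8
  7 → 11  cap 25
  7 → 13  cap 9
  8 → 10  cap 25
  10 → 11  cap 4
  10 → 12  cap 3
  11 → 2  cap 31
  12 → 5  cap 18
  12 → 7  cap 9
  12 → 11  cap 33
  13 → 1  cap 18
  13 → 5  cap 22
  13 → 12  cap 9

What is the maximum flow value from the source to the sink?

augment #1: 4→6→9 bottleneck 15, total now 15
augment #2: 4→7→11→2→9 bottleneck 5, total now 20
augment #3: 4→7→13→5→9 bottleneck 9, total now 29
augment #4: 4→7→11→2→6→9 bottleneck 20, total now 49
augment #5: 4→8→10→12→5→9 bottleneck 3, total now 52
augment #6: 4→8→10→11→2→6→9 bottleneck 1, total now 53
augment #7: 4→8→10→11→2→6→5→9 bottleneck 3, total now 56

Maximum flow value: 56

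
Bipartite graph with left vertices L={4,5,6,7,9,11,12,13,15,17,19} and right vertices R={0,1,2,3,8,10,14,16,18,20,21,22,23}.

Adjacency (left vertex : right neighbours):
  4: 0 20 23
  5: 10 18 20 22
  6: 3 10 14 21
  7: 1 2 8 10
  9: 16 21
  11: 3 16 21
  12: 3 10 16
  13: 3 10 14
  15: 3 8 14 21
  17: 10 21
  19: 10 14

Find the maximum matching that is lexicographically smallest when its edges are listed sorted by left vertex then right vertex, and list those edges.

Lex-smallest maximum matching: {(4,0), (5,18), (6,3), (7,1), (9,16), (11,21), (12,10), (13,14), (15,8)}

|M| = 9 (so the lex-smallest maximum matching has 9 edges)
process left vertices in ascending order; for each, take the smallest-labelled available neighbour that still permits 9 edges overall, or leave it unmatched if none does
lex-smallest matching: {4-0, 5-18, 6-3, 7-1, 9-16, 11-21, 12-10, 13-14, 15-8}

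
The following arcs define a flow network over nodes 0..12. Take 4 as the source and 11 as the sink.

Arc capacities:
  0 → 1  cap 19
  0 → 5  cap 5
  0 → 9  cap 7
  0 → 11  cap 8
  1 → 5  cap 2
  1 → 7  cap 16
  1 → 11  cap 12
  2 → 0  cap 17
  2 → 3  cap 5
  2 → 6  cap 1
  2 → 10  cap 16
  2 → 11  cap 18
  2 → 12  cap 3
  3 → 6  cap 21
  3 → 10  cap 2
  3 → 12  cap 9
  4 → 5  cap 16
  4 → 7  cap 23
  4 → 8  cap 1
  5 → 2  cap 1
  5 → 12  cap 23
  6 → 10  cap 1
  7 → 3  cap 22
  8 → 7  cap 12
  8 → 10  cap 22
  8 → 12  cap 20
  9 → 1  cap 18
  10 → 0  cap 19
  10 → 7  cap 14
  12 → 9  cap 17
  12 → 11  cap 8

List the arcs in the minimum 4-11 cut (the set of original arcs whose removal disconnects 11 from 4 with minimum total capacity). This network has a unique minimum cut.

Min-cut arcs: {(1,11), (3,10), (4,8), (5,2), (6,10), (12,11)} (total capacity 25)

augment #1: 4→5→2→11 push 1
augment #2: 4→5→12→11 push 8
augment #3: 4→8→10→0→11 push 1
augment #4: 4→5→12→9→1→11 push 7
augment #5: 4→7→3→10→0→11 push 2
augment #6: 4→7→3→6→10→0→11 push 1
augment #7: 4→7→3→12→9→1→11 push 5
max flow = 25; residual-reachable set from 4 gives S-side
cut edges (S→T): {(1,11), (3,10), (4,8), (5,2), (6,10), (12,11)} total cap 25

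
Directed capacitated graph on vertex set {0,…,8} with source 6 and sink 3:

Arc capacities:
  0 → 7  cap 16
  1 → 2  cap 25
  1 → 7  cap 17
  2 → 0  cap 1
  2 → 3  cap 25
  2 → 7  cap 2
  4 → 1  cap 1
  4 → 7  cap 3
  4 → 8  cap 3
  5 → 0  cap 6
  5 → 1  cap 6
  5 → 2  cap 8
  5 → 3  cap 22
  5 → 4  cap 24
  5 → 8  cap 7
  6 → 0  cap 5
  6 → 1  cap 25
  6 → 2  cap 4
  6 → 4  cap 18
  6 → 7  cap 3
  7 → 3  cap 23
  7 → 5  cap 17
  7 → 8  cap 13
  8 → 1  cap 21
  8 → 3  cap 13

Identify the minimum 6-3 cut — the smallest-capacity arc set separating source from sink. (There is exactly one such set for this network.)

Min-cut arcs: {(4,1), (4,7), (4,8), (6,0), (6,1), (6,2), (6,7)} (total capacity 44)

augment #1: 6→2→3 push 4
augment #2: 6→7→3 push 3
augment #3: 6→0→7→3 push 5
augment #4: 6→1→2→3 push 21
augment #5: 6→1→7→3 push 4
augment #6: 6→4→7→3 push 3
augment #7: 6→4→8→3 push 3
augment #8: 6→4→1→7→3 push 1
max flow = 44; residual-reachable set from 6 gives S-side
cut edges (S→T): {(4,1), (4,7), (4,8), (6,0), (6,1), (6,2), (6,7)} total cap 44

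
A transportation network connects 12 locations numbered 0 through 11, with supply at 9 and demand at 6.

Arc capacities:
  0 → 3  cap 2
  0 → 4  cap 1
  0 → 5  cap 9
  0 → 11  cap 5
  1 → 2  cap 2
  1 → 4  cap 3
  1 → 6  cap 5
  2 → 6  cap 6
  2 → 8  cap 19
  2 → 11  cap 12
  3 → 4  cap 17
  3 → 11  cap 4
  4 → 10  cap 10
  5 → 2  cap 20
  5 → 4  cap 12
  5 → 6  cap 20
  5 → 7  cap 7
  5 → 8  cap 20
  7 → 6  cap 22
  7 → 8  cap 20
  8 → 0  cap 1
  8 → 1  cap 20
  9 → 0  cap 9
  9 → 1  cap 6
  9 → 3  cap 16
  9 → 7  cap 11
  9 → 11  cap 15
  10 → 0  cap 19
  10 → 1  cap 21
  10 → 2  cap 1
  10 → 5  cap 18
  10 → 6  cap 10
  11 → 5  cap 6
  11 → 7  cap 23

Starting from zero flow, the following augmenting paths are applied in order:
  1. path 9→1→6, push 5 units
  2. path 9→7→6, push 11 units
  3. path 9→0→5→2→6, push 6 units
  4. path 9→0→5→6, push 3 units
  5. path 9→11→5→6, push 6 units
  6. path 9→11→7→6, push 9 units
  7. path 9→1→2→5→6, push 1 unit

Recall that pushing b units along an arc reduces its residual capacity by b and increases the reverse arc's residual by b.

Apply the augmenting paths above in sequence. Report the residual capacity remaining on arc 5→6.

Residual capacity of (5,6): 10

after path 1 (9→1→6, push 5): res(5,6)=20
after path 2 (9→7→6, push 11): res(5,6)=20
after path 3 (9→0→5→2→6, push 6): res(5,6)=20
after path 4 (9→0→5→6, push 3): res(5,6)=17
after path 5 (9→11→5→6, push 6): res(5,6)=11
after path 6 (9→11→7→6, push 9): res(5,6)=11
after path 7 (9→1→2→5→6, push 1): res(5,6)=10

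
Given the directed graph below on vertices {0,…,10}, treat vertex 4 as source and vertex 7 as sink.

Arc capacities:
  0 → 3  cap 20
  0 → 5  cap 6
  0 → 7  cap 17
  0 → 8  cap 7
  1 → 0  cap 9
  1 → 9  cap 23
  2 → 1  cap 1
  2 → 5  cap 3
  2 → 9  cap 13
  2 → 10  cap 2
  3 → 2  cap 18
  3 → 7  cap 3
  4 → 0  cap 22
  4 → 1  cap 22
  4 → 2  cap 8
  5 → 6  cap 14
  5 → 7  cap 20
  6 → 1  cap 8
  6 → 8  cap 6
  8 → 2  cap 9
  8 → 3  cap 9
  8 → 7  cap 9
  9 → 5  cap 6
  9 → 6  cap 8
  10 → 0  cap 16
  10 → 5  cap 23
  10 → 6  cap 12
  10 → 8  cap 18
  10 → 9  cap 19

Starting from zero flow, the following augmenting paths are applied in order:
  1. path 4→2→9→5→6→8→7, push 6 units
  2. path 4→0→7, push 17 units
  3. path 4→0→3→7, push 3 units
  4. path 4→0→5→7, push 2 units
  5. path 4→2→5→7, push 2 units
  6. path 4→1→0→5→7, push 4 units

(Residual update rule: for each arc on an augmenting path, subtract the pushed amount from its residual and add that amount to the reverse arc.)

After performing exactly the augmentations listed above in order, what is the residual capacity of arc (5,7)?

Residual capacity of (5,7): 12

after path 1 (4→2→9→5→6→8→7, push 6): res(5,7)=20
after path 2 (4→0→7, push 17): res(5,7)=20
after path 3 (4→0→3→7, push 3): res(5,7)=20
after path 4 (4→0→5→7, push 2): res(5,7)=18
after path 5 (4→2→5→7, push 2): res(5,7)=16
after path 6 (4→1→0→5→7, push 4): res(5,7)=12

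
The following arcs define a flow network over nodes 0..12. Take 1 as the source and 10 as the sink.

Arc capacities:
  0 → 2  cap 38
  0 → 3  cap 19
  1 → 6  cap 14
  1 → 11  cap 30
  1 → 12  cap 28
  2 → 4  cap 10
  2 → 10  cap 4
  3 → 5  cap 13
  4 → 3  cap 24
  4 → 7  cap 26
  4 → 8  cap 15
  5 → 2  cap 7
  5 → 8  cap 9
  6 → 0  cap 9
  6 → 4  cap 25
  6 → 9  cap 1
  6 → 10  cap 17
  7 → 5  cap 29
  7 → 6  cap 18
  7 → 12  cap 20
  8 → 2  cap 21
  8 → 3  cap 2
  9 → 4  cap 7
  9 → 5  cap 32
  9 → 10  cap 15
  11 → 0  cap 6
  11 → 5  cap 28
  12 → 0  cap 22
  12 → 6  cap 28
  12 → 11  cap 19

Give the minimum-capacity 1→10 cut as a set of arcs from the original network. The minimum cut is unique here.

augment #1: 1→6→10 push 14
augment #2: 1→12→6→10 push 3
augment #3: 1→11→0→2→10 push 4
augment #4: 1→12→6→9→10 push 1
max flow = 22; residual-reachable set from 1 gives S-side
cut edges (S→T): {(2,10), (6,9), (6,10)} total cap 22

Min-cut arcs: {(2,10), (6,9), (6,10)} (total capacity 22)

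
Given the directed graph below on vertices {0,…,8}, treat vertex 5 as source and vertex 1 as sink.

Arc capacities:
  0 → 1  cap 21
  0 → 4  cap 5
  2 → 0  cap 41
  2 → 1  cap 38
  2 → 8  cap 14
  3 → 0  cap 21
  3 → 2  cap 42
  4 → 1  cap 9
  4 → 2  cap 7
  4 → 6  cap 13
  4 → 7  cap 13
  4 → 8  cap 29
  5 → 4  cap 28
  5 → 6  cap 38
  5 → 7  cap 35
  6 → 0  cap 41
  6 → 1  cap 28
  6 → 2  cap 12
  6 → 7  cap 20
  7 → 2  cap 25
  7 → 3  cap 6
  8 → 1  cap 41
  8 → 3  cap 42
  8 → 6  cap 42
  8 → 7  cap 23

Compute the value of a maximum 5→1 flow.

augment #1: 5→4→1 bottleneck 9, total now 9
augment #2: 5→6→1 bottleneck 28, total now 37
augment #3: 5→4→2→1 bottleneck 7, total now 44
augment #4: 5→4→8→1 bottleneck 12, total now 56
augment #5: 5→6→0→1 bottleneck 10, total now 66
augment #6: 5→7→2→1 bottleneck 25, total now 91
augment #7: 5→7→3→0→1 bottleneck 6, total now 97

Maximum flow value: 97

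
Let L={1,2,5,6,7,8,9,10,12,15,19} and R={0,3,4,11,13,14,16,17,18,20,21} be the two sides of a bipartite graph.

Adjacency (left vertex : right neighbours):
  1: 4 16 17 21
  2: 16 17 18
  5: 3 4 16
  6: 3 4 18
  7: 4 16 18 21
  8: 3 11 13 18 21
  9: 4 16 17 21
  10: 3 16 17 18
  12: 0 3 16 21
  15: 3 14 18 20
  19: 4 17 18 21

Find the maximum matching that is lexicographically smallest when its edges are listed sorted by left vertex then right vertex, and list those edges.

Lex-smallest maximum matching: {(1,4), (2,16), (5,3), (6,18), (7,21), (8,11), (9,17), (12,0), (15,14)}

|M| = 9 (so the lex-smallest maximum matching has 9 edges)
process left vertices in ascending order; for each, take the smallest-labelled available neighbour that still permits 9 edges overall, or leave it unmatched if none does
lex-smallest matching: {1-4, 2-16, 5-3, 6-18, 7-21, 8-11, 9-17, 12-0, 15-14}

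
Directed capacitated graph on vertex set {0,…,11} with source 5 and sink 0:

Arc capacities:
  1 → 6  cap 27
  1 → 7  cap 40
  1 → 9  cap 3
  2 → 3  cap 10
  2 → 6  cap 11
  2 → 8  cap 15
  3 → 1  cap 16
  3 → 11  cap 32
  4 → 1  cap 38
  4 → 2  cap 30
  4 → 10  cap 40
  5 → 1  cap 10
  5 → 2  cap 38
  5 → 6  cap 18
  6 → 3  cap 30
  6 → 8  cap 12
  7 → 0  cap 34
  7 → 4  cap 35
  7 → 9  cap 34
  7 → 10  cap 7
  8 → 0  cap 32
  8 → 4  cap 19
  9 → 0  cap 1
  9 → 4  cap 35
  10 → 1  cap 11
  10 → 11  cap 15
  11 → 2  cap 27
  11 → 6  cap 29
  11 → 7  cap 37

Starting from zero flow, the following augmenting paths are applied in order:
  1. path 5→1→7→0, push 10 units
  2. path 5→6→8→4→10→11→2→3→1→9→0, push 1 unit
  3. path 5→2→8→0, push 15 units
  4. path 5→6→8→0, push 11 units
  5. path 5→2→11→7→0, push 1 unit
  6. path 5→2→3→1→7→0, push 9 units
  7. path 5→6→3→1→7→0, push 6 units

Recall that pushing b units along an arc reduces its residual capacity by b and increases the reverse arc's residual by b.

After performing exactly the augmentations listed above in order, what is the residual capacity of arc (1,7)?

after path 1 (5→1→7→0, push 10): res(1,7)=30
after path 2 (5→6→8→4→10→11→2→3→1→9→0, push 1): res(1,7)=30
after path 3 (5→2→8→0, push 15): res(1,7)=30
after path 4 (5→6→8→0, push 11): res(1,7)=30
after path 5 (5→2→11→7→0, push 1): res(1,7)=30
after path 6 (5→2→3→1→7→0, push 9): res(1,7)=21
after path 7 (5→6→3→1→7→0, push 6): res(1,7)=15

Residual capacity of (1,7): 15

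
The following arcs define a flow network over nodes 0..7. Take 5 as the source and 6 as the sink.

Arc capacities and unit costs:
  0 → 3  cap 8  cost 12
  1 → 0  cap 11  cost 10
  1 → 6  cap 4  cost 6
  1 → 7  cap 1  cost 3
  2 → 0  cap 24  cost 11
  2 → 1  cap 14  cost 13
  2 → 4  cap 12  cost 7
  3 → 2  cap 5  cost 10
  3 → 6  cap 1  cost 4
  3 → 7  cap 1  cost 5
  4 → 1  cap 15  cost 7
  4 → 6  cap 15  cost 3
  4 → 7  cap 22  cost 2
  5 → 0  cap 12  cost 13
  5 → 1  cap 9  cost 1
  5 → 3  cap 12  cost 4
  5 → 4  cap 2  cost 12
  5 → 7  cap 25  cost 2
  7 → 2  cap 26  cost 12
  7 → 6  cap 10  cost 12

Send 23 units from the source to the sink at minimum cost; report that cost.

shortest-cost path #1: 5→1→6 push 4 @ unit cost 7 (adds 28)
shortest-cost path #2: 5→3→6 push 1 @ unit cost 8 (adds 8)
shortest-cost path #3: 5→7→6 push 10 @ unit cost 14 (adds 140)
shortest-cost path #4: 5→4→6 push 2 @ unit cost 15 (adds 30)
shortest-cost path #5: 5→7→2→4→6 push 6 @ unit cost 24 (adds 144)
total cost = 350

Minimum cost for 23 units: 350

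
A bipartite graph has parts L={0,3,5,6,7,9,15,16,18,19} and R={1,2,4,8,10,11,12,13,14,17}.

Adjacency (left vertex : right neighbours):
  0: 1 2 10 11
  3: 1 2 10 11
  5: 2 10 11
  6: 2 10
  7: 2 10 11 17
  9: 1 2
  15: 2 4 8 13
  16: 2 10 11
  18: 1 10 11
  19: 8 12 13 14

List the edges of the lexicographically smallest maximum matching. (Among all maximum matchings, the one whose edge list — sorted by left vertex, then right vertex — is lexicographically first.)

|M| = 7 (so the lex-smallest maximum matching has 7 edges)
process left vertices in ascending order; for each, take the smallest-labelled available neighbour that still permits 7 edges overall, or leave it unmatched if none does
lex-smallest matching: {0-1, 3-2, 5-10, 7-17, 15-4, 16-11, 19-8}

Lex-smallest maximum matching: {(0,1), (3,2), (5,10), (7,17), (15,4), (16,11), (19,8)}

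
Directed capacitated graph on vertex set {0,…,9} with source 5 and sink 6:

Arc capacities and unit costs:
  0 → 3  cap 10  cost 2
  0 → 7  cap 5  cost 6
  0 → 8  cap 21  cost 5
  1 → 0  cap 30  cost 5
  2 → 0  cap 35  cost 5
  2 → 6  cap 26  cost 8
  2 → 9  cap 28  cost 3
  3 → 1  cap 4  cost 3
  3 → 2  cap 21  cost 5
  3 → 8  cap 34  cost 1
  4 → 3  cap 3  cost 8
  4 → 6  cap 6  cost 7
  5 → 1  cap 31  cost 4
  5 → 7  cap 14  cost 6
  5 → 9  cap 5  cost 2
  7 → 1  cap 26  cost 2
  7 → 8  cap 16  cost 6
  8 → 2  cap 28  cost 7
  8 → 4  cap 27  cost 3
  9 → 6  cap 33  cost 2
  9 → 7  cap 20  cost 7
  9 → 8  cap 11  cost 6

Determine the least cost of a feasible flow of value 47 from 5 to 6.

shortest-cost path #1: 5→9→6 push 5 @ unit cost 4 (adds 20)
shortest-cost path #2: 5→1→0→3→2→9→6 push 10 @ unit cost 21 (adds 210)
shortest-cost path #3: 5→7→8→4→6 push 6 @ unit cost 22 (adds 132)
shortest-cost path #4: 5→7→8→2→9→6 push 8 @ unit cost 24 (adds 192)
shortest-cost path #5: 5→1→0→8→2→9→6 push 10 @ unit cost 26 (adds 260)
shortest-cost path #6: 5→1→0→8→2→6 push 8 @ unit cost 29 (adds 232)
total cost = 1046

Minimum cost for 47 units: 1046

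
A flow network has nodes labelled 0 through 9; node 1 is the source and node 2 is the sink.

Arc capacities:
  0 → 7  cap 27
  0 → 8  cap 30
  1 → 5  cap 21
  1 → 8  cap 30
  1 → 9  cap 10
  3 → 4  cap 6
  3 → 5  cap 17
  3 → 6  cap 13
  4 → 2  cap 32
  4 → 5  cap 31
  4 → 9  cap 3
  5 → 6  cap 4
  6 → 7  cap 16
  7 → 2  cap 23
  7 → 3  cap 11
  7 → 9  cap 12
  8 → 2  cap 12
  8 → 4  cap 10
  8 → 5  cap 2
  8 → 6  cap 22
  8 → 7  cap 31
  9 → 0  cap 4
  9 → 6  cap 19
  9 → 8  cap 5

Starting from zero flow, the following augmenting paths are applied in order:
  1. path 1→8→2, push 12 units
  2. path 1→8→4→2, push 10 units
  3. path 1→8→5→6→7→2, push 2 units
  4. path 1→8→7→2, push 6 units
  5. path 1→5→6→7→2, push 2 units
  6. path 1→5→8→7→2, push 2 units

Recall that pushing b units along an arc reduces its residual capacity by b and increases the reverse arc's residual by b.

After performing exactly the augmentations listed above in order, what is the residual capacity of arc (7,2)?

Residual capacity of (7,2): 11

after path 1 (1→8→2, push 12): res(7,2)=23
after path 2 (1→8→4→2, push 10): res(7,2)=23
after path 3 (1→8→5→6→7→2, push 2): res(7,2)=21
after path 4 (1→8→7→2, push 6): res(7,2)=15
after path 5 (1→5→6→7→2, push 2): res(7,2)=13
after path 6 (1→5→8→7→2, push 2): res(7,2)=11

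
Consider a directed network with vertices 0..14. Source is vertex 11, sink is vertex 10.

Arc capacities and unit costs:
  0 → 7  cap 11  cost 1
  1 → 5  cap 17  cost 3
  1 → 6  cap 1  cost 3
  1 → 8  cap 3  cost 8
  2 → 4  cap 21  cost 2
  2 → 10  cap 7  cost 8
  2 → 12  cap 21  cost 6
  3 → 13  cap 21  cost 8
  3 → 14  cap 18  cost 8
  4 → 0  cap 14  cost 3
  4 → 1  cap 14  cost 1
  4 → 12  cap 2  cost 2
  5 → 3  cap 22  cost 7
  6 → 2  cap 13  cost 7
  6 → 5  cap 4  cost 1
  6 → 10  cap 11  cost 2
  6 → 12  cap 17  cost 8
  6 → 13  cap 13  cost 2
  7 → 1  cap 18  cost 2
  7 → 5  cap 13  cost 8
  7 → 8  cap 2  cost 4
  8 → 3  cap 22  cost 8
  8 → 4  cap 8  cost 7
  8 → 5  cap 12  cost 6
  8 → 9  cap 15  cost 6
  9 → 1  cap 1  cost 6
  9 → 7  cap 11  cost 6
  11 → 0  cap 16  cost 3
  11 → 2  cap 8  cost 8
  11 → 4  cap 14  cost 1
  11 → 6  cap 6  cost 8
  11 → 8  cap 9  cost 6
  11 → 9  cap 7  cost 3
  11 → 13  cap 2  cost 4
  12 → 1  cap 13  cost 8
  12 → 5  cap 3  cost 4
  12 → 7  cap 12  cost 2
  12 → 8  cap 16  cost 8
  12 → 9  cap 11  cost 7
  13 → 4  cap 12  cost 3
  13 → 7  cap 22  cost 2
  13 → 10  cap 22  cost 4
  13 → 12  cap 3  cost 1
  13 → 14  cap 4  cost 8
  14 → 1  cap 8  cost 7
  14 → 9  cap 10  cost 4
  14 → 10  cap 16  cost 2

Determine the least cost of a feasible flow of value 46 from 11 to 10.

Minimum cost for 46 units: 937

shortest-cost path #1: 11→4→1→6→10 push 1 @ unit cost 7 (adds 7)
shortest-cost path #2: 11→13→10 push 2 @ unit cost 8 (adds 16)
shortest-cost path #3: 11→6→10 push 6 @ unit cost 10 (adds 60)
shortest-cost path #4: 11→2→10 push 7 @ unit cost 16 (adds 112)
shortest-cost path #5: 11→4→1→5→3→14→10 push 13 @ unit cost 22 (adds 286)
shortest-cost path #6: 11→8→3→14→10 push 3 @ unit cost 24 (adds 72)
shortest-cost path #7: 11→8→3→13→10 push 6 @ unit cost 26 (adds 156)
shortest-cost path #8: 11→0→7→8→3→13→10 push 2 @ unit cost 28 (adds 56)
shortest-cost path #9: 11→0→7→1→5→3→13→10 push 4 @ unit cost 28 (adds 112)
shortest-cost path #10: 11→0→7→1→4→12→5→3→13→10 push 2 @ unit cost 30 (adds 60)
total cost = 937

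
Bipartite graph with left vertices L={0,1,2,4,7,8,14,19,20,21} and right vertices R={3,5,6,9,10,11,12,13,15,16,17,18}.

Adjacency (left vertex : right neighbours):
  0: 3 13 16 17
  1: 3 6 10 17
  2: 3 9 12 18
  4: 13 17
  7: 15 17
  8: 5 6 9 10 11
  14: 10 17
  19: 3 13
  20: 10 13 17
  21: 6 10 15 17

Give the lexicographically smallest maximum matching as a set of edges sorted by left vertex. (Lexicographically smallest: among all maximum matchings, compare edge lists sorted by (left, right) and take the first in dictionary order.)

Lex-smallest maximum matching: {(0,16), (1,3), (2,9), (4,13), (7,15), (8,5), (14,10), (20,17), (21,6)}

|M| = 9 (so the lex-smallest maximum matching has 9 edges)
process left vertices in ascending order; for each, take the smallest-labelled available neighbour that still permits 9 edges overall, or leave it unmatched if none does
lex-smallest matching: {0-16, 1-3, 2-9, 4-13, 7-15, 8-5, 14-10, 20-17, 21-6}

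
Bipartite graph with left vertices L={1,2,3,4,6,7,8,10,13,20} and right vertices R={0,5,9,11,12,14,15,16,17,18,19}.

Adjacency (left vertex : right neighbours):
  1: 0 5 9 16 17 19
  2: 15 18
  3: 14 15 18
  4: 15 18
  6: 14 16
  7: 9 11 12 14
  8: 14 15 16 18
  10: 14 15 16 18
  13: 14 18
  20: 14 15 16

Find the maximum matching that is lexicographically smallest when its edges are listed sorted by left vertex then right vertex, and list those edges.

|M| = 6 (so the lex-smallest maximum matching has 6 edges)
process left vertices in ascending order; for each, take the smallest-labelled available neighbour that still permits 6 edges overall, or leave it unmatched if none does
lex-smallest matching: {1-0, 2-15, 3-14, 4-18, 6-16, 7-9}

Lex-smallest maximum matching: {(1,0), (2,15), (3,14), (4,18), (6,16), (7,9)}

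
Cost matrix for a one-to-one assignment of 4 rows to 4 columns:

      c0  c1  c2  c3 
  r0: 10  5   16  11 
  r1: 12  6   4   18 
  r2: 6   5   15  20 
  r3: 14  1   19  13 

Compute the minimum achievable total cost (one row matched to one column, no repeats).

optimal assignment: row0→col3 (cost 11), row1→col2 (cost 4), row2→col0 (cost 6), row3→col1 (cost 1)
total = 11 + 4 + 6 + 1 = 22

Minimum assignment cost: 22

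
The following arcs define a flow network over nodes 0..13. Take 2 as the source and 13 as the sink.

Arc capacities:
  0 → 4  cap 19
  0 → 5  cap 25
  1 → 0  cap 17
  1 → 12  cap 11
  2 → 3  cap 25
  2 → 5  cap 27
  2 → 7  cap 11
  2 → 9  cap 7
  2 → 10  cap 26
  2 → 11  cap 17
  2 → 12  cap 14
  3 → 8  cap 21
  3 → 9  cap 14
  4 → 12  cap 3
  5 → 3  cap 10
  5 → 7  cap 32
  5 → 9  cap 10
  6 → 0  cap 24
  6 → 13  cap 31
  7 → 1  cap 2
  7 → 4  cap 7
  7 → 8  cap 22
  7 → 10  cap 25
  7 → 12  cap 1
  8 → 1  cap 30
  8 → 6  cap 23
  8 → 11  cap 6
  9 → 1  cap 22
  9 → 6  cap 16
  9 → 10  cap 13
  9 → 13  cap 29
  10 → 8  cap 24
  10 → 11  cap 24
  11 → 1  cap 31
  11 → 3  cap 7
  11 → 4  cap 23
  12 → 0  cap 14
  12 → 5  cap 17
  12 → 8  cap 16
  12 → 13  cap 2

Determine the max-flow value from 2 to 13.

Maximum flow value: 56

augment #1: 2→9→13 bottleneck 7, total now 7
augment #2: 2→12→13 bottleneck 2, total now 9
augment #3: 2→3→9→13 bottleneck 14, total now 23
augment #4: 2→5→9→13 bottleneck 8, total now 31
augment #5: 2→3→8→6→13 bottleneck 11, total now 42
augment #6: 2→5→9→6→13 bottleneck 2, total now 44
augment #7: 2→7→8→6→13 bottleneck 11, total now 55
augment #8: 2→10→8→6→13 bottleneck 1, total now 56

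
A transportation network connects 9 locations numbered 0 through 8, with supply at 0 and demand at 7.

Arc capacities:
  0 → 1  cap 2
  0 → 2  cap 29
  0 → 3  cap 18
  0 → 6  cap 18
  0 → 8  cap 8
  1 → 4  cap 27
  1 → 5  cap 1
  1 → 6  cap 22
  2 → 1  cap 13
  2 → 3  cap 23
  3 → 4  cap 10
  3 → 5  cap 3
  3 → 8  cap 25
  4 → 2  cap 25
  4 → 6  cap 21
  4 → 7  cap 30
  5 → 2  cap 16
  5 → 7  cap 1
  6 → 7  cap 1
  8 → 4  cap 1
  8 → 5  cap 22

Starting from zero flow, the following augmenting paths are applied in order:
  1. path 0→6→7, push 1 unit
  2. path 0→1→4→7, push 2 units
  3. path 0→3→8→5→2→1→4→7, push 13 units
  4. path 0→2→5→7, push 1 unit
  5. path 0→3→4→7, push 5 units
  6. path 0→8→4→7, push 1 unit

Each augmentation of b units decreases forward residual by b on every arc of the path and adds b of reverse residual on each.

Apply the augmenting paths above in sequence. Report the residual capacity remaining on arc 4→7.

after path 1 (0→6→7, push 1): res(4,7)=30
after path 2 (0→1→4→7, push 2): res(4,7)=28
after path 3 (0→3→8→5→2→1→4→7, push 13): res(4,7)=15
after path 4 (0→2→5→7, push 1): res(4,7)=15
after path 5 (0→3→4→7, push 5): res(4,7)=10
after path 6 (0→8→4→7, push 1): res(4,7)=9

Residual capacity of (4,7): 9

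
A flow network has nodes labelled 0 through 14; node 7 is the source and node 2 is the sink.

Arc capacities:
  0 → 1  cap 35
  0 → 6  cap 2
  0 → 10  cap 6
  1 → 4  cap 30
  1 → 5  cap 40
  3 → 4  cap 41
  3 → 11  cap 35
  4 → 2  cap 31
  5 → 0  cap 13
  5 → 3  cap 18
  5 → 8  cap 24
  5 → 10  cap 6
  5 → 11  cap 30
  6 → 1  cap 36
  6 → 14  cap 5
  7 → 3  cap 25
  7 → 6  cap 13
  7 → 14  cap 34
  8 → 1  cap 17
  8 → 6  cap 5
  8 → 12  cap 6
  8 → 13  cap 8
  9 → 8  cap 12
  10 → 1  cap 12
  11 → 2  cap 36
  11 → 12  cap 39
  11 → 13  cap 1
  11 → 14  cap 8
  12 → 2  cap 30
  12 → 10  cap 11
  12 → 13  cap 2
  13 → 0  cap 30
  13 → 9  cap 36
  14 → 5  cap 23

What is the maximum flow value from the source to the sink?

augment #1: 7→3→4→2 bottleneck 25, total now 25
augment #2: 7→6→1→4→2 bottleneck 6, total now 31
augment #3: 7→14→5→11→2 bottleneck 23, total now 54
augment #4: 7→6→1→5→11→2 bottleneck 7, total now 61

Maximum flow value: 61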